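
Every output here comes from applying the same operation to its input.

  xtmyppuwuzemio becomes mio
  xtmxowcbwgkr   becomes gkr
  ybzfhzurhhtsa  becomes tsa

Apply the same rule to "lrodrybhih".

hih

The pattern: keep only the last 3 characters.
"lrodrybhih" → "hih".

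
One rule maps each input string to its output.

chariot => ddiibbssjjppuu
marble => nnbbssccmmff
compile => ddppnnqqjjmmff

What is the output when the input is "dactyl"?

eebbdduuzzmm

What's happening: double every character, then shift every letter 1 place forward in the alphabet (wrapping around).
So "dactyl" becomes "eebbdduuzzmm".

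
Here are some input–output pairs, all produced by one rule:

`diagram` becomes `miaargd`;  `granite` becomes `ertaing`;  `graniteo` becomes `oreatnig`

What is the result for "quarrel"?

luearrq

Each output is the input with this applied: take characters alternately from the front and the back (1st, last, 2nd, 2nd-last, ...), then move the first character to the end.
"quarrel" → "qluearr" → "luearrq".
(Check on "granite": → "gertain" → "ertaing" ✓)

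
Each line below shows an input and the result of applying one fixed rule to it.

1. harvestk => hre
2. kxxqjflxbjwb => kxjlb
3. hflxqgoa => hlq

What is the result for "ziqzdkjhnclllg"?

Looking at the pairs, the operation is to delete the last 2 characters, then keep every other character starting from the first (positions 1st, 3rd, 5th, ...).
So "ziqzdkjhnclllg" becomes "zqdjnl".
(Check on "harvestk": → "harves" → "hre" ✓)

zqdjnl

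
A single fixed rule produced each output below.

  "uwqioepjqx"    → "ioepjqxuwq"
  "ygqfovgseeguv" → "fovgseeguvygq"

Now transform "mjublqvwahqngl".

blqvwahqnglmju

Looking at the pairs, the operation is to move the first 3 characters to the end (rotate left by 3).
On "mjublqvwahqngl" that produces "blqvwahqnglmju".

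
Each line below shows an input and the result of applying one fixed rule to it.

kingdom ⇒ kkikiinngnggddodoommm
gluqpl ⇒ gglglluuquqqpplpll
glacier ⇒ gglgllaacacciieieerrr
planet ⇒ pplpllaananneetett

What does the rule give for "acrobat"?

aacaccrroroobbabaattt

Rule — repeat every character 3 times, then swap each adjacent pair of characters (1↔2, 3↔4, ...).
So "acrobat" becomes "aacaccrroroobbabaattt".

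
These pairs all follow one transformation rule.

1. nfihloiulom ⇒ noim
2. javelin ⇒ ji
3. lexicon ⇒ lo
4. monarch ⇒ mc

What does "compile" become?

In each case the input is transformed by: swap each adjacent pair of characters (1↔2, 3↔4, ...), then keep one character in every 3, starting at position 2 (positions 2nd, 5th, 8th, ...).
Applying both steps to "compile": "ocpmlie", then "cl".

cl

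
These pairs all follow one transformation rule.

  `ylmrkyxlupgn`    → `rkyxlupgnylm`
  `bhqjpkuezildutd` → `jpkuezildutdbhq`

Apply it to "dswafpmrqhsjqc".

afpmrqhsjqcdsw

The transformation: move the first 3 characters to the end (rotate left by 3).
On "dswafpmrqhsjqc" that produces "afpmrqhsjqcdsw".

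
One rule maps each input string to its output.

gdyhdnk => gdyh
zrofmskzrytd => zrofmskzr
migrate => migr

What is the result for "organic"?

Rule — delete the last 3 characters.
For "organic" the result is "orga".

orga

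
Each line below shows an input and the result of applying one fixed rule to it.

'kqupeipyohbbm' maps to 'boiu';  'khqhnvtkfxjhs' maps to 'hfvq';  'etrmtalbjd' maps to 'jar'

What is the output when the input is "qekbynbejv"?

jnk

The pattern: keep one character in every 3, starting at position 3 (positions 3rd, 6th, 9th, ...), then reverse the string.
Doing the same to "qekbynbejv": "jnk".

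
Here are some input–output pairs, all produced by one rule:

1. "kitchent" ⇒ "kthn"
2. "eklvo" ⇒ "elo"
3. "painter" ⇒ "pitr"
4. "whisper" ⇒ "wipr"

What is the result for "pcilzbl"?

Looking at the pairs, the operation is to keep every other character starting from the first (positions 1st, 3rd, 5th, ...).
So "pcilzbl" becomes "pizl".

pizl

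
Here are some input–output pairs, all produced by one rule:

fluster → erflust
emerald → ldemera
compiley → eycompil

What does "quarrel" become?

What's happening: move the last 2 characters to the front (rotate right by 2).
Doing the same to "quarrel": "elquarr".

elquarr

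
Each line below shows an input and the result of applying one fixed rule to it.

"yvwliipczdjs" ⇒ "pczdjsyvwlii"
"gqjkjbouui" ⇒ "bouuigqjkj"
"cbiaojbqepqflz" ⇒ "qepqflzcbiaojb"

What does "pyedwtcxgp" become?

What's happening: swap the front and back halves of the string.
Doing the same to "pyedwtcxgp": "tcxgppyedw".

tcxgppyedw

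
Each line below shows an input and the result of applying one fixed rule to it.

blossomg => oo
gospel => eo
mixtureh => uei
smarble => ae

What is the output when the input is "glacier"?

In each case the input is transformed by: move the first 2 characters to the end (rotate left by 2), then keep only the vowels.
"glacier" → "aie".

aie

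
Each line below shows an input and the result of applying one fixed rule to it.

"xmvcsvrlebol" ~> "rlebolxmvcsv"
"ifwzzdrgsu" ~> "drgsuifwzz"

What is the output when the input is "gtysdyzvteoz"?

The pattern: swap the front and back halves of the string.
Doing the same to "gtysdyzvteoz": "zvteozgtysdy".

zvteozgtysdy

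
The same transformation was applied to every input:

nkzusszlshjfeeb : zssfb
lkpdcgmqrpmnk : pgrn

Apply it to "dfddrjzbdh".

Looking at the pairs, the operation is to keep one character in every 3, starting at position 3 (positions 3rd, 6th, 9th, ...).
Doing the same to "dfddrjzbdh": "djd".

djd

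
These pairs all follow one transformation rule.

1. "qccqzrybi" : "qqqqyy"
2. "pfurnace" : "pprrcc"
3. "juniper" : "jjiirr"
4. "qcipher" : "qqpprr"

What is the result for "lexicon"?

The rule is to keep one character in every 3, starting at position 1 (positions 1st, 4th, 7th, ...), then double every character.
Working it through for "lexicon": intermediate "lin", final "lliinn".

lliinn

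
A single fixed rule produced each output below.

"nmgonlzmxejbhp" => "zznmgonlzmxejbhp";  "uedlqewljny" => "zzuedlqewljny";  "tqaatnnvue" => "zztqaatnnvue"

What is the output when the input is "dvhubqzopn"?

The rule is to prepend "zz".
On "dvhubqzopn" that produces "zzdvhubqzopn".

zzdvhubqzopn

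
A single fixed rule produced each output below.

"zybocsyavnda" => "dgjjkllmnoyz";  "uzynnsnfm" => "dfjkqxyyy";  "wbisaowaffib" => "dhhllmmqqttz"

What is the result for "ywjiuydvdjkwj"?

fghhjjootuuuv

Looking at the pairs, the operation is to shift every letter 11 places forward in the alphabet (wrapping around), then sort the characters into alphabetical order.
"ywjiuydvdjkwj" → "jhutfjogouvhu" → "fghhjjootuuuv".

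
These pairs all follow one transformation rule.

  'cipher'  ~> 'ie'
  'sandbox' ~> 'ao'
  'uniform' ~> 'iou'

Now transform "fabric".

ai

The rule is to swap the first and last characters, then keep only the vowels.
For "fabric", step one produces "cabrif"; step two turns that into "ai".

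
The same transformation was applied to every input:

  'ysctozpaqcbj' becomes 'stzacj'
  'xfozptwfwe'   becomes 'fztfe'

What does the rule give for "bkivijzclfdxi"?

Each output is the input with this applied: keep every other character starting from the second (positions 2nd, 4th, 6th, ...).
Applying that to "bkivijzclfdxi" gives "kvjcfx".

kvjcfx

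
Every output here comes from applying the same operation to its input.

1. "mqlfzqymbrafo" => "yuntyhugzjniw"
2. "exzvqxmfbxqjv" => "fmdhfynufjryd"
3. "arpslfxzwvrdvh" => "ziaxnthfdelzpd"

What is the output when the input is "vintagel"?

qdbvoitm

In each case the input is transformed by: shift every letter 8 places forward in the alphabet (wrapping around), then swap each adjacent pair of characters (1↔2, 3↔4, ...).
Starting from "vintagel": after the first operation, "dqvbiomt"; after the second, "qdbvoitm".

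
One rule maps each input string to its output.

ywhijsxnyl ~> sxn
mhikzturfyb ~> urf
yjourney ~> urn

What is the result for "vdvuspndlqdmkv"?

Looking at the pairs, the operation is to move the last 2 characters to the front (rotate right by 2), then keep only the last 3 characters.
For "vdvuspndlqdmkv" the result is "qdm".

qdm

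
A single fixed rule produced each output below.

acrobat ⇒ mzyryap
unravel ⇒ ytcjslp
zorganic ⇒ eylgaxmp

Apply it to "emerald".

In each case the input is transformed by: move the first 3 characters to the end (rotate left by 3), then shift every letter 2 places backward in the alphabet (wrapping around).
Starting from "emerald": after the first operation, "raldeme"; after the second, "pyjbckc".

pyjbckc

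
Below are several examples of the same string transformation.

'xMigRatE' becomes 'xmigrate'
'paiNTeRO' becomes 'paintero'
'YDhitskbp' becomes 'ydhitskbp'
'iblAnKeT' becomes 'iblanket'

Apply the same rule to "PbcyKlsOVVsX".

Rule — convert every letter to lowercase.
On "PbcyKlsOVVsX" that produces "pbcyklsovvsx".

pbcyklsovvsx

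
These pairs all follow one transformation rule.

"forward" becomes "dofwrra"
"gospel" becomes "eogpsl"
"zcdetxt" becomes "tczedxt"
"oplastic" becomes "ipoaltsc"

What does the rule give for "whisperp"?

rhwsiepp

The rule is to swap each adjacent pair of characters (1↔2, 3↔4, ...), then move the last character to the front.
Applying both steps to "whisperp": "hwsieppr", then "rhwsiepp".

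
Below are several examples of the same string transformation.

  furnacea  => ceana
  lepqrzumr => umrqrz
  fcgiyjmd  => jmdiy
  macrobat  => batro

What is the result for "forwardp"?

rdpwa

What's happening: delete the first 3 characters, then move the last 3 characters to the front (rotate right by 3).
On "forwardp": the first step gives "wardp", and the second then gives "rdpwa".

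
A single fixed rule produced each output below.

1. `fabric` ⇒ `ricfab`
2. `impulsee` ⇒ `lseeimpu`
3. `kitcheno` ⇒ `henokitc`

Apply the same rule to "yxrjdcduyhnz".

duyhnzyxrjdc

In each case the input is transformed by: swap the front and back halves of the string.
Doing the same to "yxrjdcduyhnz": "duyhnzyxrjdc".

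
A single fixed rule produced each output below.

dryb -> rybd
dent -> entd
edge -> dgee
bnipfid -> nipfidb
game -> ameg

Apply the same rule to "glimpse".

limpseg

What's happening: move the first character to the end.
So "glimpse" becomes "limpseg".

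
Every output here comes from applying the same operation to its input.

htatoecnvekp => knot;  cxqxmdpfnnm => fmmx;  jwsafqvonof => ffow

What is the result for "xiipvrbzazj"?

ijvz

Looking at the pairs, the operation is to keep one character in every 3, starting at position 2 (positions 2nd, 5th, 8th, ...), then sort the characters into alphabetical order.
Starting from "xiipvrbzazj": after the first operation, "ivzj"; after the second, "ijvz".
(Check on "htatoecnvekp": → "tonk" → "knot" ✓)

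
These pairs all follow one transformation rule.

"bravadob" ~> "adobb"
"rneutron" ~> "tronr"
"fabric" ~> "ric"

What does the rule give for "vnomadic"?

adicv

Each output is the input with this applied: swap the front and back halves of the string, then delete the last 3 characters.
Working it through for "vnomadic": intermediate "adicvnom", final "adicv".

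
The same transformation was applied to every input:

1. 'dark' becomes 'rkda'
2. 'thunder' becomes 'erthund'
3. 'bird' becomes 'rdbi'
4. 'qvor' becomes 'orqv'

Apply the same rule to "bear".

arbe

Each output is the input with this applied: move the last 2 characters to the front (rotate right by 2).
For "bear" the result is "arbe".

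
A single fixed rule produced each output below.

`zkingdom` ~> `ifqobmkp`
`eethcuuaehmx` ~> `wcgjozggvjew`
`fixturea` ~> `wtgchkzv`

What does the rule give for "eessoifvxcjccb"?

In each case the input is transformed by: swap the front and back halves of the string, then shift every letter 2 places forward in the alphabet (wrapping around).
Starting from "eessoifvxcjccb": after the first operation, "vxcjccbeessoif"; after the second, "xzeleedgguuqkh".

xzeleedgguuqkh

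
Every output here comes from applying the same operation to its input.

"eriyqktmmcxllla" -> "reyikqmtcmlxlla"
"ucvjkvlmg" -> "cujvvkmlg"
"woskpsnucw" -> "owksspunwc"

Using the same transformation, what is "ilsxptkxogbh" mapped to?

lixstpxkgohb

Looking at the pairs, the operation is to swap each adjacent pair of characters (1↔2, 3↔4, ...).
On "ilsxptkxogbh" that produces "lixstpxkgohb".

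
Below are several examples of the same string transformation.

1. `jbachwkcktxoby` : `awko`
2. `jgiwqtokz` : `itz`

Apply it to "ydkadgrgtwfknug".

Each output is the input with this applied: keep one character in every 3, starting at position 3 (positions 3rd, 6th, 9th, ...).
Applying that to "ydkadgrgtwfknug" gives "kgtkg".

kgtkg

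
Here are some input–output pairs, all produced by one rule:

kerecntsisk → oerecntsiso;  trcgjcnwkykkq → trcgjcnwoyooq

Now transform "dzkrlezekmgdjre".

In each case the input is transformed by: replace every "k" with "o".
Doing the same to "dzkrlezekmgdjre": "dzorlezeomgdjre".

dzorlezeomgdjre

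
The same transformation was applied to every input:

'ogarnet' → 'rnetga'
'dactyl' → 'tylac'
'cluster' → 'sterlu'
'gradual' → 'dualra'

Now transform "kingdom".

gdomin

The pattern: delete the first character, then move the first 2 characters to the end (rotate left by 2).
On "kingdom": the first step gives "ingdom", and the second then gives "gdomin".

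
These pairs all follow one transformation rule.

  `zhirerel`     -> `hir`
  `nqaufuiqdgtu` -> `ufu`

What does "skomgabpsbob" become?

mga

The pattern: swap the front and back halves of the string, then keep only the last 3 characters.
Applying both steps to "skomgabpsbob": "bpsbobskomga", then "mga".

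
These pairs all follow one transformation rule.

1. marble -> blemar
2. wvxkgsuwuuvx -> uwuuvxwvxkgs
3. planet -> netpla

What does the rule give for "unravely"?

The transformation: swap the front and back halves of the string.
For "unravely" the result is "velyunra".

velyunra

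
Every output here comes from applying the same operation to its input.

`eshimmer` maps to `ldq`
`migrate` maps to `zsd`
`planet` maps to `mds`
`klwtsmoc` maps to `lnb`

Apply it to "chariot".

hns

Rule — shift every letter 1 place backward in the alphabet (wrapping around), then keep only the last 3 characters.
"chariot" → "bgzqhns" → "hns".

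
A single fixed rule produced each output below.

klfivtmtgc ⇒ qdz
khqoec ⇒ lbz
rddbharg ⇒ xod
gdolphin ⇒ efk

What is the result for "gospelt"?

biq

The pattern: shift every letter 3 places backward in the alphabet (wrapping around), then keep only the last 3 characters.
Working it through for "gospelt": intermediate "dlpmbiq", final "biq".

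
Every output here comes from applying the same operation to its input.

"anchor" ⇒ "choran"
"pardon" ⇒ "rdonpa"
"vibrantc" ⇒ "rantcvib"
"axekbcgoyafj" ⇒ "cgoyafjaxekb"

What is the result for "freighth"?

ighthfre

In each case the input is transformed by: move the last character to the front, then swap the front and back halves of the string.
For "freighth", step one produces "hfreight"; step two turns that into "ighthfre".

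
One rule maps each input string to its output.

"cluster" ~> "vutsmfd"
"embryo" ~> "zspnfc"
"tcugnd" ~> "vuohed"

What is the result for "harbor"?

sspicb

Looking at the pairs, the operation is to sort the characters into reverse alphabetical order, then shift every letter 1 place forward in the alphabet (wrapping around).
Applying both steps to "harbor": "rrohba", then "sspicb".
(Check on "tcugnd": → "utngdc" → "vuohed" ✓)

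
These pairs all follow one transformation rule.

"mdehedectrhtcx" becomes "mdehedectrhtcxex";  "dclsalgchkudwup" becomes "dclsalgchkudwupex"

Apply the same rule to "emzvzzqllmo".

emzvzzqllmoex

Each output is the input with this applied: append "ex".
For "emzvzzqllmo" the result is "emzvzzqllmoex".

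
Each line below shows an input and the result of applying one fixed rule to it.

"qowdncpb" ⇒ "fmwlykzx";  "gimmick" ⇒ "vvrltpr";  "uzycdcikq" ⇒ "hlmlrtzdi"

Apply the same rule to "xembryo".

vkahxgn

The transformation: shift every letter 9 places forward in the alphabet (wrapping around), then move the first 2 characters to the end (rotate left by 2).
Applying both steps to "xembryo": "gnvkahx", then "vkahxgn".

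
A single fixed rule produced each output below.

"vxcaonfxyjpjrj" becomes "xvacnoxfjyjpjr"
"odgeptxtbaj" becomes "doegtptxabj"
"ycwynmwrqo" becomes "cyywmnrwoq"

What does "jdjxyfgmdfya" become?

Looking at the pairs, the operation is to swap each adjacent pair of characters (1↔2, 3↔4, ...).
On "jdjxyfgmdfya" that produces "djxjfymgfday".

djxjfymgfday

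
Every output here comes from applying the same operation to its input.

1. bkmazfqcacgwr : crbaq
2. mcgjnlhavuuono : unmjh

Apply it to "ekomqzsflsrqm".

smems

The transformation: keep one character in every 3, starting at position 1 (positions 1st, 4th, 7th, ...), then move the first 3 characters to the end (rotate left by 3).
For "ekomqzsflsrqm", step one produces "emssm"; step two turns that into "smems".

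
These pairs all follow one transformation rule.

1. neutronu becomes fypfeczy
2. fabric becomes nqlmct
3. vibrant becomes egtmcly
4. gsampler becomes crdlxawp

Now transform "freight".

eqcptrs

Looking at the pairs, the operation is to move the last character to the front, then shift every letter 11 places forward in the alphabet (wrapping around).
Starting from "freight": after the first operation, "tfreigh"; after the second, "eqcptrs".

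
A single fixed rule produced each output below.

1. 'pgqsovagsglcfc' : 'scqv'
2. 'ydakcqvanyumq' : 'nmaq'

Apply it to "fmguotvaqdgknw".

qkgt

In each case the input is transformed by: keep one character in every 3, starting at position 3 (positions 3rd, 6th, 9th, ...), then move the first 2 characters to the end (rotate left by 2).
Starting from "fmguotvaqdgknw": after the first operation, "gtqk"; after the second, "qkgt".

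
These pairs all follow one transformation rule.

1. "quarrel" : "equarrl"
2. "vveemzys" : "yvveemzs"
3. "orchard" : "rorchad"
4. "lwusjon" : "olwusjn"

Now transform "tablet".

The pattern: move the last character to the front, then swap the first and last characters.
So "tablet" becomes "etablt".

etablt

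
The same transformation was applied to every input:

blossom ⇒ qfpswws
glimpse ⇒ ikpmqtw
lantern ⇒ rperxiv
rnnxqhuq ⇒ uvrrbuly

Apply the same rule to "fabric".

Rule — move the last character to the front, then shift every letter 4 places forward in the alphabet (wrapping around).
"fabric" → "cfabri" → "gjefvm".

gjefvm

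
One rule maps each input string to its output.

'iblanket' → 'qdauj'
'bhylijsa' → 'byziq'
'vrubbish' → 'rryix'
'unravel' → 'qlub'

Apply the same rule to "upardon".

hted

What's happening: shift every letter 10 places backward in the alphabet (wrapping around), then delete the first 3 characters.
Starting from "upardon": after the first operation, "kfqhted"; after the second, "hted".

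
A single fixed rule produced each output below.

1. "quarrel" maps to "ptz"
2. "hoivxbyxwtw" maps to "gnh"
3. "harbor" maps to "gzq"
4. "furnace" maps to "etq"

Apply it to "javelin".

The rule is to shift every letter 1 place backward in the alphabet (wrapping around), then keep only the first 3 characters.
"javelin" → "izudkhm" → "izu".

izu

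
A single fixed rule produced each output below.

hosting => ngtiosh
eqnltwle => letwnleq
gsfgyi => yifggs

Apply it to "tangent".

ntgeant

In each case the input is transformed by: reverse the string, then swap each adjacent pair of characters (1↔2, 3↔4, ...).
Working it through for "tangent": intermediate "tnegnat", final "ntgeant".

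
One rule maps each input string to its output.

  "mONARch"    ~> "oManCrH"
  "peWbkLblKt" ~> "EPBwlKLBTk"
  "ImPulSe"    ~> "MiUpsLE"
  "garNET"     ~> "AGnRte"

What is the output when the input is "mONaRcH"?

In each case the input is transformed by: swap each adjacent pair of characters (1↔2, 3↔4, ...), then flip the case of every letter.
Starting from "mONaRcH": after the first operation, "OmaNcRH"; after the second, "oMAnCrh".

oMAnCrh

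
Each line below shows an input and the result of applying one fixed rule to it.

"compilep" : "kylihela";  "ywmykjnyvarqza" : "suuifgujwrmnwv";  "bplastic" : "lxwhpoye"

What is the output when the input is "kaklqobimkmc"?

The pattern: shift every letter 4 places backward in the alphabet (wrapping around), then swap each adjacent pair of characters (1↔2, 3↔4, ...).
Starting from "kaklqobimkmc": after the first operation, "gwghmkxeigiy"; after the second, "wghgkmexgiyi".

wghgkmexgiyi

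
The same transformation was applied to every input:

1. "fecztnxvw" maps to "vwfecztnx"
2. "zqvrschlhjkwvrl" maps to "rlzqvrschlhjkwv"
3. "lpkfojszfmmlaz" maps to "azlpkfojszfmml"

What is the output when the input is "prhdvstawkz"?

kzprhdvstaw

In each case the input is transformed by: move the last 2 characters to the front (rotate right by 2).
So "prhdvstawkz" becomes "kzprhdvstaw".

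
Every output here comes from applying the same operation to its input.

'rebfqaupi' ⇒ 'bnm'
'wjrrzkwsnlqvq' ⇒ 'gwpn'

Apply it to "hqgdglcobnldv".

ndli

Rule — keep one character in every 3, starting at position 2 (positions 2nd, 5th, 8th, ...), then shift every letter 3 places backward in the alphabet (wrapping around).
On "hqgdglcobnldv": the first step gives "qgol", and the second then gives "ndli".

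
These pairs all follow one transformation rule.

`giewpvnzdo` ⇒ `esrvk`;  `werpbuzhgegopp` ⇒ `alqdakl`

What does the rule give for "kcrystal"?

yuph

The pattern: shift every letter 4 places backward in the alphabet (wrapping around), then keep every other character starting from the second (positions 2nd, 4th, 6th, ...).
Starting from "kcrystal": after the first operation, "gynuopwh"; after the second, "yuph".
(Check on "werpbuzhgegopp": → "sanlxqvdcackll" → "alqdakl" ✓)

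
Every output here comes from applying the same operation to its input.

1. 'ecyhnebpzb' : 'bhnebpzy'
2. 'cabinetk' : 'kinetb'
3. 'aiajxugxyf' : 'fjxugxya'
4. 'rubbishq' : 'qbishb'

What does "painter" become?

rntei

The pattern: delete the first 2 characters, then swap the first and last characters.
Doing the same to "painter": "rntei".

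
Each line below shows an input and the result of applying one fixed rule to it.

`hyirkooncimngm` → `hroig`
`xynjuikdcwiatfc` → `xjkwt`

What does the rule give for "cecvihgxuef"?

Each output is the input with this applied: keep one character in every 3, starting at position 1 (positions 1st, 4th, 7th, ...).
Applying that to "cecvihgxuef" gives "cvge".

cvge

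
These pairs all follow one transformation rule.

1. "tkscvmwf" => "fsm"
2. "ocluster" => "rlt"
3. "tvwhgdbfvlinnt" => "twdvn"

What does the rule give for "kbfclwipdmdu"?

ufwd

In each case the input is transformed by: move the last 2 characters to the front (rotate right by 2), then keep one character in every 3, starting at position 2 (positions 2nd, 5th, 8th, ...).
Starting from "kbfclwipdmdu": after the first operation, "dukbfclwipdm"; after the second, "ufwd".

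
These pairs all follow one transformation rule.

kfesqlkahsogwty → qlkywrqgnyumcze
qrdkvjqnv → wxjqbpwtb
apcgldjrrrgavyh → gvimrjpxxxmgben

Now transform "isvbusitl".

The pattern: shift every letter 6 places forward in the alphabet (wrapping around).
Doing the same to "isvbusitl": "oybhayozr".

oybhayozr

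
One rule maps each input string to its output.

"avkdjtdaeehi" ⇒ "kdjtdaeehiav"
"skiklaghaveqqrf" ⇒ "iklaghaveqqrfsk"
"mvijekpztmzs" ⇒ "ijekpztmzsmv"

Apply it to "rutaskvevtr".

taskvevtrru

The rule is to move the first 2 characters to the end (rotate left by 2).
Doing the same to "rutaskvevtr": "taskvevtrru".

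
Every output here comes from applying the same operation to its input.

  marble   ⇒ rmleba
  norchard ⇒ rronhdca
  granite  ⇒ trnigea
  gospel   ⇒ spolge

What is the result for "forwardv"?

The transformation: sort the characters into reverse alphabetical order.
So "forwardv" becomes "wvrrofda".

wvrrofda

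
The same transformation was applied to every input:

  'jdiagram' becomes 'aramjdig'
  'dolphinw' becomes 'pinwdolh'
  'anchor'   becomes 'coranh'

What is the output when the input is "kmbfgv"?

Each output is the input with this applied: swap the front and back halves of the string, then swap the first and last characters.
Applying both steps to "kmbfgv": "fgvkmb", then "bgvkmf".

bgvkmf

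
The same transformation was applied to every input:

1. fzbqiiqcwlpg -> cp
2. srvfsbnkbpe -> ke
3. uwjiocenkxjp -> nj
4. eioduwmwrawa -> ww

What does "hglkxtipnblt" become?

In each case the input is transformed by: keep one character in every 3, starting at position 2 (positions 2nd, 5th, 8th, ...), then delete the first 2 characters.
Working it through for "hglkxtipnblt": intermediate "gxpl", final "pl".

pl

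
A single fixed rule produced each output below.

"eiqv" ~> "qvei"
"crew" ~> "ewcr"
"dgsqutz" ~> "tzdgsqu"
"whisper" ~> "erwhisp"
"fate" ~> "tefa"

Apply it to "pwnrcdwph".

The pattern: move the last 2 characters to the front (rotate right by 2).
Applying that to "pwnrcdwph" gives "phpwnrcdw".

phpwnrcdw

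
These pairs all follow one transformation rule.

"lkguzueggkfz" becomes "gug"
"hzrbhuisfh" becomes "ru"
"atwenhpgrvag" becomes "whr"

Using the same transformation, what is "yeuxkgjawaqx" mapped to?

ugw

In each case the input is transformed by: delete the last 3 characters, then keep one character in every 3, starting at position 3 (positions 3rd, 6th, 9th, ...).
"yeuxkgjawaqx" → "ugw".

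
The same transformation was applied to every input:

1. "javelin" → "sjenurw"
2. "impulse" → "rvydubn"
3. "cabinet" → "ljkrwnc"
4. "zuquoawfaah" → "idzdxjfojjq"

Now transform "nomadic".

The transformation: shift every letter 9 places forward in the alphabet (wrapping around).
"nomadic" → "wxvjmrl".

wxvjmrl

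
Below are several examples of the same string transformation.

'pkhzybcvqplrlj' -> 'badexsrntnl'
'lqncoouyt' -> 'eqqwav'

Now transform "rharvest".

What's happening: delete the first 3 characters, then shift every letter 2 places forward in the alphabet (wrapping around).
Applying that to "rharvest" gives "txguv".

txguv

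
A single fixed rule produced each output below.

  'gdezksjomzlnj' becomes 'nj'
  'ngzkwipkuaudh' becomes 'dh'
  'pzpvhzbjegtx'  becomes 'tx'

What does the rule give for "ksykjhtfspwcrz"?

The transformation: keep only the last 2 characters.
Doing the same to "ksykjhtfspwcrz": "rz".

rz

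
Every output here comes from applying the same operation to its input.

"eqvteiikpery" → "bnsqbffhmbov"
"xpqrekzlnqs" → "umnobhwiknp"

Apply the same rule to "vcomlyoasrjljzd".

Looking at the pairs, the operation is to shift every letter 3 places backward in the alphabet (wrapping around).
Applying that to "vcomlyoasrjljzd" gives "szljivlxpogigwa".

szljivlxpogigwa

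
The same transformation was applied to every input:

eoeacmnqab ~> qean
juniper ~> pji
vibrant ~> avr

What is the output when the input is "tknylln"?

In each case the input is transformed by: move the last 3 characters to the front (rotate right by 3), then keep one character in every 3, starting at position 1 (positions 1st, 4th, 7th, ...).
Applying both steps to "tknylln": "llntkny", then "lty".
(Check on "vibrant": → "antvibr" → "avr" ✓)

lty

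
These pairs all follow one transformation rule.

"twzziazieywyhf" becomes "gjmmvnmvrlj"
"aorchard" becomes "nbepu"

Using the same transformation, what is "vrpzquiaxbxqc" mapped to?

The rule is to delete the last 3 characters, then shift every letter 13 places forward in the alphabet (wrapping around) — i.e. ROT13.
Doing the same to "vrpzquiaxbxqc": "iecmdhvnko".
(Check on "twzziazieywyhf": → "twzziazieyw" → "gjmmvnmvrlj" ✓)

iecmdhvnko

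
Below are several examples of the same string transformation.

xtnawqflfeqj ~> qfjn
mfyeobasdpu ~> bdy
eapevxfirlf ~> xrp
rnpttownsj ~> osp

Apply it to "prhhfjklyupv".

jyvh

Rule — keep one character in every 3, starting at position 3 (positions 3rd, 6th, 9th, ...), then move the first character to the end.
"prhhfjklyupv" → "hjyv" → "jyvh".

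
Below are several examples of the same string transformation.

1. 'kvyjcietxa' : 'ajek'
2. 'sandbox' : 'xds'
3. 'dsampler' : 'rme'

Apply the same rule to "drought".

The pattern: swap the first and last characters, then keep one character in every 3, starting at position 1 (positions 1st, 4th, 7th, ...).
Applying that to "drought" gives "tud".

tud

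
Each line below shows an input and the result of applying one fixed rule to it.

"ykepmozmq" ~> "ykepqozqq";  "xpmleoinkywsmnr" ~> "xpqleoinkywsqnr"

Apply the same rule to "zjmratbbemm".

zjqratbbeqq

Looking at the pairs, the operation is to replace every "m" with "q".
"zjmratbbemm" → "zjqratbbeqq".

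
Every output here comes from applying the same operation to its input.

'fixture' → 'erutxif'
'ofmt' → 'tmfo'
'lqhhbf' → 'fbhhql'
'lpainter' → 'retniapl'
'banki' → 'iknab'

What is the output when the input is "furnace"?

Looking at the pairs, the operation is to reverse the string.
For "furnace" the result is "ecanruf".

ecanruf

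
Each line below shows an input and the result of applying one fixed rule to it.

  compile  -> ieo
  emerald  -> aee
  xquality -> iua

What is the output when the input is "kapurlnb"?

The pattern: move the last 3 characters to the front (rotate right by 3), then keep only the vowels.
For "kapurlnb", step one produces "lnbkapur"; step two turns that into "au".

au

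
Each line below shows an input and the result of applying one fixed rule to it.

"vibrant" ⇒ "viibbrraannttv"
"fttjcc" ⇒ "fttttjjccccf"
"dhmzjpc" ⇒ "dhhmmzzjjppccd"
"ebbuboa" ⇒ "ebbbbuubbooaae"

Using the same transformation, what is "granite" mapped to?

The transformation: double every character, then move the first character to the end.
Applying that to "granite" gives "grraanniitteeg".

grraanniitteeg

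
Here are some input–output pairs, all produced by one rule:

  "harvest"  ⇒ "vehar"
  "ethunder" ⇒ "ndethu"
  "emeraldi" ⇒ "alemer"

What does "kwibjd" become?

ibkw

The pattern: delete the last 2 characters, then move the last 2 characters to the front (rotate right by 2).
"kwibjd" → "kwib" → "ibkw".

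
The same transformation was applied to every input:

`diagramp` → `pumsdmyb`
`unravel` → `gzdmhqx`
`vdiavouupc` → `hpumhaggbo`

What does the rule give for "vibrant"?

hundmzf

In each case the input is transformed by: shift every letter 12 places forward in the alphabet (wrapping around).
So "vibrant" becomes "hundmzf".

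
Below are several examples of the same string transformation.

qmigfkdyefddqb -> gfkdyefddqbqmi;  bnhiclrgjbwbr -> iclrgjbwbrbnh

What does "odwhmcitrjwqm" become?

hmcitrjwqmodw

The transformation: move the first 3 characters to the end (rotate left by 3).
So "odwhmcitrjwqm" becomes "hmcitrjwqmodw".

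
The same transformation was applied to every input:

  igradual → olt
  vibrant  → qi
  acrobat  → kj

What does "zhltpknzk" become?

Rule — shift every letter 8 places forward in the alphabet (wrapping around), then keep one character in every 3, starting at position 2 (positions 2nd, 5th, 8th, ...).
Starting from "zhltpknzk": after the first operation, "hptbxsvhs"; after the second, "pxh".

pxh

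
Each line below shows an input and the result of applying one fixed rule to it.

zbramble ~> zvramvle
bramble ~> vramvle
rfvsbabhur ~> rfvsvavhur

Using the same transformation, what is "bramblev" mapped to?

Each output is the input with this applied: replace every "b" with "v".
On "bramblev" that produces "vramvlev".

vramvlev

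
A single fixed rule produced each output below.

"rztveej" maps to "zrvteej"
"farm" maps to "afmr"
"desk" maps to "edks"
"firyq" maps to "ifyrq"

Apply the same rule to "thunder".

Each output is the input with this applied: swap each adjacent pair of characters (1↔2, 3↔4, ...).
On "thunder" that produces "htnuedr".

htnuedr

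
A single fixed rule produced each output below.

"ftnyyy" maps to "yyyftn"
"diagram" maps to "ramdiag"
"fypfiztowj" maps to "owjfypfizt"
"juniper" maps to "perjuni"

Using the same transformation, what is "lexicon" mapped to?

conlexi

The pattern: move the last 3 characters to the front (rotate right by 3).
Doing the same to "lexicon": "conlexi".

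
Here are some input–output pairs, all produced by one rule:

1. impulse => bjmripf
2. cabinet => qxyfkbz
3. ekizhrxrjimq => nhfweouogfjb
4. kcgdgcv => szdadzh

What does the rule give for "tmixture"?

Rule — swap the first and last characters, then shift every letter 3 places backward in the alphabet (wrapping around).
"tmixture" → "emixturt" → "bjfuqroq".

bjfuqroq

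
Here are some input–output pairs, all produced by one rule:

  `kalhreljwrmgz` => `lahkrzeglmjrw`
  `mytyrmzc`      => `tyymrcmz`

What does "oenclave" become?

What's happening: move the first 2 characters to the end (rotate left by 2), then take characters alternately from the front and the back (1st, last, 2nd, 2nd-last, ...).
"oenclave" → "necoleav".

necoleav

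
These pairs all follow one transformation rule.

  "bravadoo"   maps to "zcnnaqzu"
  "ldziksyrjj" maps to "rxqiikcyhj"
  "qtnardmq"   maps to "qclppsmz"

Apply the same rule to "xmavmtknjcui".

jmibthwlzuls

Each output is the input with this applied: shift every letter 1 place backward in the alphabet (wrapping around), then swap the front and back halves of the string.
"xmavmtknjcui" → "wlzulsjmibth" → "jmibthwlzuls".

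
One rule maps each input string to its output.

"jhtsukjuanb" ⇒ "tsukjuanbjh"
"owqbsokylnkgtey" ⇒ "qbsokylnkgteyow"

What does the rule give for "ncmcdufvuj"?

The pattern: move the first 2 characters to the end (rotate left by 2).
So "ncmcdufvuj" becomes "mcdufvujnc".

mcdufvujnc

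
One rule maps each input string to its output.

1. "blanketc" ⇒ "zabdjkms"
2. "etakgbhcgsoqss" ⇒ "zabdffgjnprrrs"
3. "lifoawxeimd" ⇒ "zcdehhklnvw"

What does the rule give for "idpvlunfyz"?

cehkmotuxy

The pattern: sort the characters into alphabetical order, then shift every letter 1 place backward in the alphabet (wrapping around).
On "idpvlunfyz": the first step gives "dfilnpuvyz", and the second then gives "cehkmotuxy".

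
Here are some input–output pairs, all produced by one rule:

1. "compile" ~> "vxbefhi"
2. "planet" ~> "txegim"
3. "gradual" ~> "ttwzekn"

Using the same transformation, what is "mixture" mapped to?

The rule is to sort the characters into alphabetical order, then shift every letter 7 places backward in the alphabet (wrapping around).
Starting from "mixture": after the first operation, "eimrtux"; after the second, "xbfkmnq".

xbfkmnq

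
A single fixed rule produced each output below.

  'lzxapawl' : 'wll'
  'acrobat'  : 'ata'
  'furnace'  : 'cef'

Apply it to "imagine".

nei

Rule — move the first character to the end, then keep only the last 3 characters.
Applying both steps to "imagine": "maginei", then "nei".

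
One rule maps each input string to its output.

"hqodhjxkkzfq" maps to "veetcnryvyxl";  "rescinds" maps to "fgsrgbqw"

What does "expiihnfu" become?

siltdbwvw

In each case the input is transformed by: take characters alternately from the front and the back (1st, last, 2nd, 2nd-last, ...), then shift every letter 12 places backward in the alphabet (wrapping around).
For "expiihnfu", step one produces "euxfpnihi"; step two turns that into "siltdbwvw".
(Check on "hqodhjxkkzfq": → "hqqfozdkhkjx" → "veetcnryvyxl" ✓)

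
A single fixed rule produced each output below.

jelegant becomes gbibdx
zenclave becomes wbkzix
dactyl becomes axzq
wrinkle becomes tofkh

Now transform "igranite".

In each case the input is transformed by: shift every letter 3 places backward in the alphabet (wrapping around), then delete the last 2 characters.
On "igranite" that produces "fdoxkf".
(Check on "dactyl": → "axzqvi" → "axzq" ✓)

fdoxkf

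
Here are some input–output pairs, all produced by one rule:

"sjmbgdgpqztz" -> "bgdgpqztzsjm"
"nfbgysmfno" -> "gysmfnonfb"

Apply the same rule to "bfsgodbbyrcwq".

godbbyrcwqbfs

What's happening: move the first 3 characters to the end (rotate left by 3).
So "bfsgodbbyrcwq" becomes "godbbyrcwqbfs".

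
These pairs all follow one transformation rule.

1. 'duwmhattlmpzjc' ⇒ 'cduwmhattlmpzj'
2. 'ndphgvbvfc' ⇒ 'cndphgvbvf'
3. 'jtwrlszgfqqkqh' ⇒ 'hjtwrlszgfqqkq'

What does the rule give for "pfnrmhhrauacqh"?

Looking at the pairs, the operation is to move the last character to the front.
So "pfnrmhhrauacqh" becomes "hpfnrmhhrauacq".

hpfnrmhhrauacq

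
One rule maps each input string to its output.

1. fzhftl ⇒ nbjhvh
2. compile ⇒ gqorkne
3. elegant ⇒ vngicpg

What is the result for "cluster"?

The transformation: shift every letter 2 places forward in the alphabet (wrapping around), then swap the first and last characters.
On "cluster": the first step gives "enwuvgt", and the second then gives "tnwuvge".

tnwuvge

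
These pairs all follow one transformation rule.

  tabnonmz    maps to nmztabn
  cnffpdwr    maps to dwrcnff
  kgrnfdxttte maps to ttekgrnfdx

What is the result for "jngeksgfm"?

gfmjngek

Each output is the input with this applied: move the last 3 characters to the front (rotate right by 3), then delete the last character.
For "jngeksgfm" the result is "gfmjngek".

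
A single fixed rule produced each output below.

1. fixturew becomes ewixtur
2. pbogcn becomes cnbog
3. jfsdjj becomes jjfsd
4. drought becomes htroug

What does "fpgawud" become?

udpgaw

The transformation: delete the first character, then move the last 2 characters to the front (rotate right by 2).
Starting from "fpgawud": after the first operation, "pgawud"; after the second, "udpgaw".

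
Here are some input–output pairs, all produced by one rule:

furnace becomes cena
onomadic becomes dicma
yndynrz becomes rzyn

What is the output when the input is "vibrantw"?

ntwra

Looking at the pairs, the operation is to delete the first 3 characters, then move the first 2 characters to the end (rotate left by 2).
For "vibrantw", step one produces "rantw"; step two turns that into "ntwra".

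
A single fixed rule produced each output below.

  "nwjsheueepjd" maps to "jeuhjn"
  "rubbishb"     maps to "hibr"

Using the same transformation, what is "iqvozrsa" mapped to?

Each output is the input with this applied: keep every other character starting from the first (positions 1st, 3rd, 5th, ...), then reverse the string.
Working it through for "iqvozrsa": intermediate "ivzs", final "szvi".

szvi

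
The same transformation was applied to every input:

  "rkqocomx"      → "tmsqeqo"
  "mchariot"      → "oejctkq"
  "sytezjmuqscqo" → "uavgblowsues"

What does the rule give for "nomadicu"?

The transformation: delete the last character, then shift every letter 2 places forward in the alphabet (wrapping around).
Starting from "nomadicu": after the first operation, "nomadic"; after the second, "pqocfke".

pqocfke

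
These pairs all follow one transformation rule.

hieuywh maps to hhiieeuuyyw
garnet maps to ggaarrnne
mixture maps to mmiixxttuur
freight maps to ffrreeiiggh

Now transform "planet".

What's happening: double every character, then delete the last 3 characters.
"planet" → "ppllaanne".

ppllaanne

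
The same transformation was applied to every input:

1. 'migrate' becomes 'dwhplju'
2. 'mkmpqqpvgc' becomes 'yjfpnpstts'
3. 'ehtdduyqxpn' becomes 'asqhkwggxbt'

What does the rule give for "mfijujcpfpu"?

isxpilmxmfs

Rule — move the last 3 characters to the front (rotate right by 3), then shift every letter 3 places forward in the alphabet (wrapping around).
Starting from "mfijujcpfpu": after the first operation, "fpumfijujcp"; after the second, "isxpilmxmfs".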